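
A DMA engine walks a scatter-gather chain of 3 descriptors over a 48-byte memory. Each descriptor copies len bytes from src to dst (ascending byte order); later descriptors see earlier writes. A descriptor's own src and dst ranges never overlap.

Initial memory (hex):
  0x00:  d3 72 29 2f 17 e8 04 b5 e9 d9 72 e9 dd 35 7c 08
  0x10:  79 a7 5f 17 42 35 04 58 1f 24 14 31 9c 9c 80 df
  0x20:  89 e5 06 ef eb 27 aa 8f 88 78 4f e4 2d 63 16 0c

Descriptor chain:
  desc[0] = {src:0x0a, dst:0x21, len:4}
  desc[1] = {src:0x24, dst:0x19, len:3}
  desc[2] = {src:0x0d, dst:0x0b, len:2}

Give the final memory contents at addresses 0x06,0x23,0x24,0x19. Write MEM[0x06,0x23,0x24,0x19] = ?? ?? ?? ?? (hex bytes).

MEM[0x06,0x23,0x24,0x19] = 04 dd 35 35

  after D0: wrote 4B at 0x21 = 72e9dd35
  after D1: wrote 3B at 0x19 = 3527aa
  after D2: wrote 2B at 0x0b = 357c
query mem[0x06]=0x04, mem[0x23]=0xdd, mem[0x24]=0x35, mem[0x19]=0x35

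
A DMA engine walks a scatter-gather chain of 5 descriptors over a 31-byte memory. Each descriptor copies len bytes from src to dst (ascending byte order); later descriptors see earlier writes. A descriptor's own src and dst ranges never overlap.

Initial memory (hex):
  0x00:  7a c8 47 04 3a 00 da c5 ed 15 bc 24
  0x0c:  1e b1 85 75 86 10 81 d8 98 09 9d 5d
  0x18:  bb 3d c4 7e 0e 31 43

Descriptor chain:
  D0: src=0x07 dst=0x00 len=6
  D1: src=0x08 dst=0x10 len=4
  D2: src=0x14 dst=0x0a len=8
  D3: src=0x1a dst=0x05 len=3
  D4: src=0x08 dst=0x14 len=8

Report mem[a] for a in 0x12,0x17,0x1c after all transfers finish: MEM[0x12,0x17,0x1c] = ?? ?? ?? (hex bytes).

MEM[0x12,0x17,0x1c] = bc 09 0e

  after D0: wrote 6B at 0x00 = c5ed15bc241e
  after D1: wrote 4B at 0x10 = ed15bc24
  after D2: wrote 8B at 0x0a = 98099d5dbb3dc47e
  after D3: wrote 3B at 0x05 = c47e0e
  after D4: wrote 8B at 0x14 = ed1598099d5dbb3d
query mem[0x12]=0xbc, mem[0x17]=0x09, mem[0x1c]=0x0e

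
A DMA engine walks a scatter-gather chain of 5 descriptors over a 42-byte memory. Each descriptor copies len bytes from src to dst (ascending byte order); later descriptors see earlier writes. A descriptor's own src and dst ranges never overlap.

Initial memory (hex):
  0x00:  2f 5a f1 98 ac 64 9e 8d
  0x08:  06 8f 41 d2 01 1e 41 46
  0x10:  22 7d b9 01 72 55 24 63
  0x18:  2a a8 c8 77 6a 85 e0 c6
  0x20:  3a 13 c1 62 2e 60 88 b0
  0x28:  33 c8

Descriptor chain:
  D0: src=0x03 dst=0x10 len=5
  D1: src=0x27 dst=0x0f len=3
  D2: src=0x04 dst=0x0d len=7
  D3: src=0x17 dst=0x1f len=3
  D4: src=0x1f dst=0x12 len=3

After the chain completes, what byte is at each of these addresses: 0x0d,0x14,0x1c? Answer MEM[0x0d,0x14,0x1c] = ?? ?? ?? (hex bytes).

  after D0: wrote 5B at 0x10 = 98ac649e8d
  after D1: wrote 3B at 0x0f = b033c8
  after D2: wrote 7B at 0x0d = ac649e8d068f41
  after D3: wrote 3B at 0x1f = 632aa8
  after D4: wrote 3B at 0x12 = 632aa8
query mem[0x0d]=0xac, mem[0x14]=0xa8, mem[0x1c]=0x6a

MEM[0x0d,0x14,0x1c] = ac a8 6a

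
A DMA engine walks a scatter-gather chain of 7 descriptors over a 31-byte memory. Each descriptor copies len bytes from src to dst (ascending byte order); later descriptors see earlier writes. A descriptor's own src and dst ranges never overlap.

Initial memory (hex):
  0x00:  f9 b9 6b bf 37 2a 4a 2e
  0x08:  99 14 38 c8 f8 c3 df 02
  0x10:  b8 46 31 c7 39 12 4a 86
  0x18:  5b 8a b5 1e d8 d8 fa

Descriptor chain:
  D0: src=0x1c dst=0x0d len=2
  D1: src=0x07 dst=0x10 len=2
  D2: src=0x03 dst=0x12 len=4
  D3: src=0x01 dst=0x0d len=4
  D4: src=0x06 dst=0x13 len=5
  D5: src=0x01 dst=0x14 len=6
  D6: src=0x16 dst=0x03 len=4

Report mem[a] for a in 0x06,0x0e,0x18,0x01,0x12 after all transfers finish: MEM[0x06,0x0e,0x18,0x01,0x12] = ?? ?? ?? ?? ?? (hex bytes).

#0 dst[0x0d+2] := {0xd8,0xd8}
#1 dst[0x10+2] := {0x2e,0x99}
#2 dst[0x12+4] := {0xbf,0x37,0x2a,0x4a}
#3 dst[0x0d+4] := {0xb9,0x6b,0xbf,0x37}
#4 dst[0x13+5] := {0x4a,0x2e,0x99,0x14,0x38}
#5 dst[0x14+6] := {0xb9,0x6b,0xbf,0x37,0x2a,0x4a}
#6 dst[0x03+4] := {0xbf,0x37,0x2a,0x4a}
query mem[0x06]=0x4a, mem[0x0e]=0x6b, mem[0x18]=0x2a, mem[0x01]=0xb9, mem[0x12]=0xbf

MEM[0x06,0x0e,0x18,0x01,0x12] = 4a 6b 2a b9 bf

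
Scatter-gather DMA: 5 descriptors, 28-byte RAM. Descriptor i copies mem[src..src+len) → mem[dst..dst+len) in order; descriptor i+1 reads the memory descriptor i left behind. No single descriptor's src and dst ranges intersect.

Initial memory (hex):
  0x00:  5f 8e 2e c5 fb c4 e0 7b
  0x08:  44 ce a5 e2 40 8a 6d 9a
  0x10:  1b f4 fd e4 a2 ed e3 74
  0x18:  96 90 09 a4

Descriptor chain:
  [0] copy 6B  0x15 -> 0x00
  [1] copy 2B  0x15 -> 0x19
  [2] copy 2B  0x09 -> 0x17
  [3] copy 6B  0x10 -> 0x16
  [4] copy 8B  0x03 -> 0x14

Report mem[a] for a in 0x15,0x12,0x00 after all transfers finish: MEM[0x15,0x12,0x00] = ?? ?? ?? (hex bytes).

MEM[0x15,0x12,0x00] = 90 fd ed

#0 dst[0x00+6] := {0xed,0xe3,0x74,0x96,0x90,0x09}
#1 dst[0x19+2] := {0xed,0xe3}
#2 dst[0x17+2] := {0xce,0xa5}
#3 dst[0x16+6] := {0x1b,0xf4,0xfd,0xe4,0xa2,0xed}
#4 dst[0x14+8] := {0x96,0x90,0x09,0xe0,0x7b,0x44,0xce,0xa5}
query mem[0x15]=0x90, mem[0x12]=0xfd, mem[0x00]=0xed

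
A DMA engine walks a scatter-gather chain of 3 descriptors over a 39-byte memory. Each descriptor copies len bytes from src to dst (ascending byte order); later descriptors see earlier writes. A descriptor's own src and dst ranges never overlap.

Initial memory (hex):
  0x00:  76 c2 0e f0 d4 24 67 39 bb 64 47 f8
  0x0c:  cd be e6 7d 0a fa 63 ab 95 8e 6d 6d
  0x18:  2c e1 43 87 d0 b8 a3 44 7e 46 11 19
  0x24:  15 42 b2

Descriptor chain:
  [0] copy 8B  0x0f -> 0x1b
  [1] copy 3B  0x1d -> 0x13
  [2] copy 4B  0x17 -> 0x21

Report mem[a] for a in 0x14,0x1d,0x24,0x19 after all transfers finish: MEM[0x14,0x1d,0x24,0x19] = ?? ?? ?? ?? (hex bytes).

#0 dst[0x1b+8] := {0x7d,0x0a,0xfa,0x63,0xab,0x95,0x8e,0x6d}
#1 dst[0x13+3] := {0xfa,0x63,0xab}
#2 dst[0x21+4] := {0x6d,0x2c,0xe1,0x43}
query mem[0x14]=0x63, mem[0x1d]=0xfa, mem[0x24]=0x43, mem[0x19]=0xe1

MEM[0x14,0x1d,0x24,0x19] = 63 fa 43 e1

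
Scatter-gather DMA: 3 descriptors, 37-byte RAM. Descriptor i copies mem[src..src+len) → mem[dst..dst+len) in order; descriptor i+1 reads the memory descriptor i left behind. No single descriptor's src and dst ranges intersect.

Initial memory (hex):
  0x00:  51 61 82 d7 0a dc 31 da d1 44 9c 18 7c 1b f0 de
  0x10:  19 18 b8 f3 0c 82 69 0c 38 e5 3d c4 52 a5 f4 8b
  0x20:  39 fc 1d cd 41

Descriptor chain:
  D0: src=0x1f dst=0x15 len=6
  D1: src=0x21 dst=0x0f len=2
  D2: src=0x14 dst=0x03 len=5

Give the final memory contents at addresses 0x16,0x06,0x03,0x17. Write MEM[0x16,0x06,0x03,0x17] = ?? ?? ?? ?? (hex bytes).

MEM[0x16,0x06,0x03,0x17] = 39 fc 0c fc

D0: mem[0x15..0x1a] <- [8b 39 fc 1d cd 41]
D1: mem[0x0f..0x10] <- [fc 1d]
D2: mem[0x03..0x07] <- [0c 8b 39 fc 1d]
query mem[0x16]=0x39, mem[0x06]=0xfc, mem[0x03]=0x0c, mem[0x17]=0xfc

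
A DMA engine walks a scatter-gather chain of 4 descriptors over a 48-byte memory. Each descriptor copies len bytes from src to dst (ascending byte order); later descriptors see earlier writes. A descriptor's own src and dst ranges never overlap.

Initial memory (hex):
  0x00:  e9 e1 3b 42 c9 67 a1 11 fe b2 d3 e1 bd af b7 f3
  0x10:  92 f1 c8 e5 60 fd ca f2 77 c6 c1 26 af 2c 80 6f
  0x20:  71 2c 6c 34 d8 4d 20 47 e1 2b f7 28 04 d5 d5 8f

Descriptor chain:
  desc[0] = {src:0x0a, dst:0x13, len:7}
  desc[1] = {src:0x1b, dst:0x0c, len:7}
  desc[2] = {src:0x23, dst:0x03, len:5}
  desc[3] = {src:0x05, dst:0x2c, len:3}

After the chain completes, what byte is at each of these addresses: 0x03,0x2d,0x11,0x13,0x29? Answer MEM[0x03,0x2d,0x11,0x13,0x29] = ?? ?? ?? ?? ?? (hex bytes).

MEM[0x03,0x2d,0x11,0x13,0x29] = 34 20 71 d3 2b

  after D0: wrote 7B at 0x13 = d3e1bdafb7f392
  after D1: wrote 7B at 0x0c = 26af2c806f712c
  after D2: wrote 5B at 0x03 = 34d84d2047
  after D3: wrote 3B at 0x2c = 4d2047
query mem[0x03]=0x34, mem[0x2d]=0x20, mem[0x11]=0x71, mem[0x13]=0xd3, mem[0x29]=0x2b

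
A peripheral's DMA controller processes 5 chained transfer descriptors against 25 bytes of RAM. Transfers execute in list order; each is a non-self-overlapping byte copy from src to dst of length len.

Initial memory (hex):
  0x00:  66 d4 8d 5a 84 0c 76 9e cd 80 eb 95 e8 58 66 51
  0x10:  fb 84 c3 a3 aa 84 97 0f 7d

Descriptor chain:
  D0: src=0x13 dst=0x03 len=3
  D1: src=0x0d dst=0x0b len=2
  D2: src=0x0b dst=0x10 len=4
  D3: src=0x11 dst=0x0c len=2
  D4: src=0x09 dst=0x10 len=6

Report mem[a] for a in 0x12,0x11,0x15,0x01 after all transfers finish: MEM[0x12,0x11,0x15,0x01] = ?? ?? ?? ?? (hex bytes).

  after D0: wrote 3B at 0x03 = a3aa84
  after D1: wrote 2B at 0x0b = 5866
  after D2: wrote 4B at 0x10 = 58665866
  after D3: wrote 2B at 0x0c = 6658
  after D4: wrote 6B at 0x10 = 80eb58665866
query mem[0x12]=0x58, mem[0x11]=0xeb, mem[0x15]=0x66, mem[0x01]=0xd4

MEM[0x12,0x11,0x15,0x01] = 58 eb 66 d4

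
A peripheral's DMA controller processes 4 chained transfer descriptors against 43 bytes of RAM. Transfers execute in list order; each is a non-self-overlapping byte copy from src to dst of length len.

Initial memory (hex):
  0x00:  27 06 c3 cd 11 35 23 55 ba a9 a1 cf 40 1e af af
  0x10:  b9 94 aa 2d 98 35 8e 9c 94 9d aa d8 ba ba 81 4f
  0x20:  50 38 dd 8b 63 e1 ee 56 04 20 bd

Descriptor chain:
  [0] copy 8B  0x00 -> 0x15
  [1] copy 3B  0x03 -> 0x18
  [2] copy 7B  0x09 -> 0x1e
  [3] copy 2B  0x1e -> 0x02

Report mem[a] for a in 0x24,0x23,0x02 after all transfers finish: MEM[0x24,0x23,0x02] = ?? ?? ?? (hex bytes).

  after D0: wrote 8B at 0x15 = 2706c3cd11352355
  after D1: wrote 3B at 0x18 = cd1135
  after D2: wrote 7B at 0x1e = a9a1cf401eafaf
  after D3: wrote 2B at 0x02 = a9a1
query mem[0x24]=0xaf, mem[0x23]=0xaf, mem[0x02]=0xa9

MEM[0x24,0x23,0x02] = af af a9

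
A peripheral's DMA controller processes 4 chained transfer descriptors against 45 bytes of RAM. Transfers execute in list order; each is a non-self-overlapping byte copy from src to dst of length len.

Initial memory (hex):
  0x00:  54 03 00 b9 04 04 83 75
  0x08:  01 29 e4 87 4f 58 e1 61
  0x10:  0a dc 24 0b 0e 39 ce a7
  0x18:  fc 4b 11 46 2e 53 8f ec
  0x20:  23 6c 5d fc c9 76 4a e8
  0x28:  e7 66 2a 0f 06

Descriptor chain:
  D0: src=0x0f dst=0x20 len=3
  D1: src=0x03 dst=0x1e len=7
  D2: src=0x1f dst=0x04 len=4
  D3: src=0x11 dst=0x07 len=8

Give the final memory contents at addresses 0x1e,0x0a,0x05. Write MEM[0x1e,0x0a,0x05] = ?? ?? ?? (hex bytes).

MEM[0x1e,0x0a,0x05] = b9 0e 04

#0 dst[0x20+3] := {0x61,0x0a,0xdc}
#1 dst[0x1e+7] := {0xb9,0x04,0x04,0x83,0x75,0x01,0x29}
#2 dst[0x04+4] := {0x04,0x04,0x83,0x75}
#3 dst[0x07+8] := {0xdc,0x24,0x0b,0x0e,0x39,0xce,0xa7,0xfc}
query mem[0x1e]=0xb9, mem[0x0a]=0x0e, mem[0x05]=0x04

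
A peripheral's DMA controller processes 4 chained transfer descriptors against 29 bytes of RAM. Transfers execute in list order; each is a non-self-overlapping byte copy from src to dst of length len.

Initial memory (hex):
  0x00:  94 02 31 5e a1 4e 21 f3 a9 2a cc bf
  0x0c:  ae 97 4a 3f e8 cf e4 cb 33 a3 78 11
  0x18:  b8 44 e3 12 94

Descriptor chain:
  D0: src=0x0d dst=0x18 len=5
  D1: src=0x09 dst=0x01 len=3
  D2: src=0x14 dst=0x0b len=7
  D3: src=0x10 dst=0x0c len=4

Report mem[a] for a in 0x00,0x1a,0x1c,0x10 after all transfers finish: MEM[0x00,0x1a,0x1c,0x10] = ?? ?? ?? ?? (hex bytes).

[0] 0x0d->0x18 len=5 : 97 4a 3f e8 cf
[1] 0x09->0x01 len=3 : 2a cc bf
[2] 0x14->0x0b len=7 : 33 a3 78 11 97 4a 3f
[3] 0x10->0x0c len=4 : 4a 3f e4 cb
query mem[0x00]=0x94, mem[0x1a]=0x3f, mem[0x1c]=0xcf, mem[0x10]=0x4a

MEM[0x00,0x1a,0x1c,0x10] = 94 3f cf 4a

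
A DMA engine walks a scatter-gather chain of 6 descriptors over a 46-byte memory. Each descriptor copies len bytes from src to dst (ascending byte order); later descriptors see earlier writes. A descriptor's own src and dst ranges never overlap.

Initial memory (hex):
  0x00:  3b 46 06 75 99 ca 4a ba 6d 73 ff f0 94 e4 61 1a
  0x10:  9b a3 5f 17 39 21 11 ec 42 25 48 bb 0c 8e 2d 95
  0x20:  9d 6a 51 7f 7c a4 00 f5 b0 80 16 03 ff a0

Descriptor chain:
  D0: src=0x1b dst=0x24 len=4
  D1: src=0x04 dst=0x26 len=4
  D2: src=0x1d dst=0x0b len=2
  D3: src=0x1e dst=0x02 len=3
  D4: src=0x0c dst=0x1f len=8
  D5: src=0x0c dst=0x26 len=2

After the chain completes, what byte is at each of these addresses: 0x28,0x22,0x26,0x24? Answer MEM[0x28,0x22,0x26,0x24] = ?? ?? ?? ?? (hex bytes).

#0 dst[0x24+4] := {0xbb,0x0c,0x8e,0x2d}
#1 dst[0x26+4] := {0x99,0xca,0x4a,0xba}
#2 dst[0x0b+2] := {0x8e,0x2d}
#3 dst[0x02+3] := {0x2d,0x95,0x9d}
#4 dst[0x1f+8] := {0x2d,0xe4,0x61,0x1a,0x9b,0xa3,0x5f,0x17}
#5 dst[0x26+2] := {0x2d,0xe4}
query mem[0x28]=0x4a, mem[0x22]=0x1a, mem[0x26]=0x2d, mem[0x24]=0xa3

MEM[0x28,0x22,0x26,0x24] = 4a 1a 2d a3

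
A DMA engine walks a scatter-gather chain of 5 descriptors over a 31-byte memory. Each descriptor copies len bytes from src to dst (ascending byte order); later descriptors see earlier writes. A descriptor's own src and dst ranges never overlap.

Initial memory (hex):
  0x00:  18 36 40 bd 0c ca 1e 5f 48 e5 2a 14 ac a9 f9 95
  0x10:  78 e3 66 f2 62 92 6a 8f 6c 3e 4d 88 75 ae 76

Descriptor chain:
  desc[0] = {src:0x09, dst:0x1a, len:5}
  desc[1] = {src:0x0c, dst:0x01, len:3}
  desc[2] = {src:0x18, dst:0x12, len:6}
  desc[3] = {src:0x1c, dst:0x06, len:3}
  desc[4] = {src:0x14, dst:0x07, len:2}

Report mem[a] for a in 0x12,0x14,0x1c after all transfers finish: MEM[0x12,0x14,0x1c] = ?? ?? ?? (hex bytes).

MEM[0x12,0x14,0x1c] = 6c e5 14

[0] 0x09->0x1a len=5 : e5 2a 14 ac a9
[1] 0x0c->0x01 len=3 : ac a9 f9
[2] 0x18->0x12 len=6 : 6c 3e e5 2a 14 ac
[3] 0x1c->0x06 len=3 : 14 ac a9
[4] 0x14->0x07 len=2 : e5 2a
query mem[0x12]=0x6c, mem[0x14]=0xe5, mem[0x1c]=0x14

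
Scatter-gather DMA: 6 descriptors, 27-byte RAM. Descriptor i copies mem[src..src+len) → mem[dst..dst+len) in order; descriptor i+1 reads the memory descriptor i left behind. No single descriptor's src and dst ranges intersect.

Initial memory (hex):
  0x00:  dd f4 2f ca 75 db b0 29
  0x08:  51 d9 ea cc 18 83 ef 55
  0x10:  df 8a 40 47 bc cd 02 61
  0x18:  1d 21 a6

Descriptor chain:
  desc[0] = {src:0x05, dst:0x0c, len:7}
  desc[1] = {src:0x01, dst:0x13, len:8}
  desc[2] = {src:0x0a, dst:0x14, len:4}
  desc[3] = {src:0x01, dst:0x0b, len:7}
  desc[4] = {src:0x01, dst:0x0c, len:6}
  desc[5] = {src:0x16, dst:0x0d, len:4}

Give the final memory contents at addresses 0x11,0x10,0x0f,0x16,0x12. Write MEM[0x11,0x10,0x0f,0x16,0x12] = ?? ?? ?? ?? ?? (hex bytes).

#0 dst[0x0c+7] := {0xdb,0xb0,0x29,0x51,0xd9,0xea,0xcc}
#1 dst[0x13+8] := {0xf4,0x2f,0xca,0x75,0xdb,0xb0,0x29,0x51}
#2 dst[0x14+4] := {0xea,0xcc,0xdb,0xb0}
#3 dst[0x0b+7] := {0xf4,0x2f,0xca,0x75,0xdb,0xb0,0x29}
#4 dst[0x0c+6] := {0xf4,0x2f,0xca,0x75,0xdb,0xb0}
#5 dst[0x0d+4] := {0xdb,0xb0,0xb0,0x29}
query mem[0x11]=0xb0, mem[0x10]=0x29, mem[0x0f]=0xb0, mem[0x16]=0xdb, mem[0x12]=0xcc

MEM[0x11,0x10,0x0f,0x16,0x12] = b0 29 b0 db cc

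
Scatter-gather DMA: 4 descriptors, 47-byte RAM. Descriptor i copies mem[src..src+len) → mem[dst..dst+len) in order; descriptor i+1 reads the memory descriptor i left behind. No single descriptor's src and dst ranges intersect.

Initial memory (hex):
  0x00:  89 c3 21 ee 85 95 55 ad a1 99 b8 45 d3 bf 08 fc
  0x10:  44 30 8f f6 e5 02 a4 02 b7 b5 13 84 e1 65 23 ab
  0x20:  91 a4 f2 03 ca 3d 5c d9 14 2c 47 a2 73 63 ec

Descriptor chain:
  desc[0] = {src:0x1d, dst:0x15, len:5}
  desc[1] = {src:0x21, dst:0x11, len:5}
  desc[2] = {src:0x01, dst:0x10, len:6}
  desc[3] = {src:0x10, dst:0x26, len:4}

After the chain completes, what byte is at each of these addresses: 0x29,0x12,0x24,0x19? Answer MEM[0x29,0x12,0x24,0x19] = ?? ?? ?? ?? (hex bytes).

MEM[0x29,0x12,0x24,0x19] = 85 ee ca a4

D0: mem[0x15..0x19] <- [65 23 ab 91 a4]
D1: mem[0x11..0x15] <- [a4 f2 03 ca 3d]
D2: mem[0x10..0x15] <- [c3 21 ee 85 95 55]
D3: mem[0x26..0x29] <- [c3 21 ee 85]
query mem[0x29]=0x85, mem[0x12]=0xee, mem[0x24]=0xca, mem[0x19]=0xa4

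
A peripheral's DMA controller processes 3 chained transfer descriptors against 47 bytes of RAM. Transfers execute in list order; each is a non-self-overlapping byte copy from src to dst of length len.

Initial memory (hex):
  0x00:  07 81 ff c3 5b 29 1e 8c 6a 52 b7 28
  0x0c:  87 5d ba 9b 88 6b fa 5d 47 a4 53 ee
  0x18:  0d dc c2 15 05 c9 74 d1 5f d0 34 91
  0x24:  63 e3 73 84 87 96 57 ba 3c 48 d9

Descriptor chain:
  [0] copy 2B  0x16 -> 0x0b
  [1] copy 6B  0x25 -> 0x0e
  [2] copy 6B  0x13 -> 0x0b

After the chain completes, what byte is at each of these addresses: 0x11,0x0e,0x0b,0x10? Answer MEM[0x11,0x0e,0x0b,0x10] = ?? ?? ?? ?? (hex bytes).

MEM[0x11,0x0e,0x0b,0x10] = 87 53 57 0d

[0] 0x16->0x0b len=2 : 53 ee
[1] 0x25->0x0e len=6 : e3 73 84 87 96 57
[2] 0x13->0x0b len=6 : 57 47 a4 53 ee 0d
query mem[0x11]=0x87, mem[0x0e]=0x53, mem[0x0b]=0x57, mem[0x10]=0x0d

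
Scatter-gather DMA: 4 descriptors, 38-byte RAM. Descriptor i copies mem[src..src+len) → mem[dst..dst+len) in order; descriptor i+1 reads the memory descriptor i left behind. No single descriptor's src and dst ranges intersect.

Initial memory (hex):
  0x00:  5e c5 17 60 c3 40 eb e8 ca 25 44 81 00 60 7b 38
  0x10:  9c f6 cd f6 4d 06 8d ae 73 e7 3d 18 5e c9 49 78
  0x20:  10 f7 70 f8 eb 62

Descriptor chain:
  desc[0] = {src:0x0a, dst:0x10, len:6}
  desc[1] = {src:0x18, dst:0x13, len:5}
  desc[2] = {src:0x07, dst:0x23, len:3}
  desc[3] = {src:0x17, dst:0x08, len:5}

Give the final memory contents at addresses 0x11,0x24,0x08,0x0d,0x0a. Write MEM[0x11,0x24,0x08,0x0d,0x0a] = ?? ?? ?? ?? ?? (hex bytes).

[0] 0x0a->0x10 len=6 : 44 81 00 60 7b 38
[1] 0x18->0x13 len=5 : 73 e7 3d 18 5e
[2] 0x07->0x23 len=3 : e8 ca 25
[3] 0x17->0x08 len=5 : 5e 73 e7 3d 18
query mem[0x11]=0x81, mem[0x24]=0xca, mem[0x08]=0x5e, mem[0x0d]=0x60, mem[0x0a]=0xe7

MEM[0x11,0x24,0x08,0x0d,0x0a] = 81 ca 5e 60 e7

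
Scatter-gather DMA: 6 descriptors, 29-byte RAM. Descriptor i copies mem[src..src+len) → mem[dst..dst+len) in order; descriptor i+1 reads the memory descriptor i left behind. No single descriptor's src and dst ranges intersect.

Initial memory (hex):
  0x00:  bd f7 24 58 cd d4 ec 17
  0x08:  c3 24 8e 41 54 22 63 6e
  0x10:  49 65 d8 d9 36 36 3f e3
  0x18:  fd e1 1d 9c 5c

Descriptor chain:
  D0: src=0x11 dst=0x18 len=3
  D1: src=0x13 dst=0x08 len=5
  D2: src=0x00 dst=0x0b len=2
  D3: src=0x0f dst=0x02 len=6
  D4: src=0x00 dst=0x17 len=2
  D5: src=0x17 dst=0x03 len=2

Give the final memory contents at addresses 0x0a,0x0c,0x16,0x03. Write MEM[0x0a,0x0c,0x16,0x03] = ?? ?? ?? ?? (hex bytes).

MEM[0x0a,0x0c,0x16,0x03] = 36 f7 3f bd

D0: mem[0x18..0x1a] <- [65 d8 d9]
D1: mem[0x08..0x0c] <- [d9 36 36 3f e3]
D2: mem[0x0b..0x0c] <- [bd f7]
D3: mem[0x02..0x07] <- [6e 49 65 d8 d9 36]
D4: mem[0x17..0x18] <- [bd f7]
D5: mem[0x03..0x04] <- [bd f7]
query mem[0x0a]=0x36, mem[0x0c]=0xf7, mem[0x16]=0x3f, mem[0x03]=0xbd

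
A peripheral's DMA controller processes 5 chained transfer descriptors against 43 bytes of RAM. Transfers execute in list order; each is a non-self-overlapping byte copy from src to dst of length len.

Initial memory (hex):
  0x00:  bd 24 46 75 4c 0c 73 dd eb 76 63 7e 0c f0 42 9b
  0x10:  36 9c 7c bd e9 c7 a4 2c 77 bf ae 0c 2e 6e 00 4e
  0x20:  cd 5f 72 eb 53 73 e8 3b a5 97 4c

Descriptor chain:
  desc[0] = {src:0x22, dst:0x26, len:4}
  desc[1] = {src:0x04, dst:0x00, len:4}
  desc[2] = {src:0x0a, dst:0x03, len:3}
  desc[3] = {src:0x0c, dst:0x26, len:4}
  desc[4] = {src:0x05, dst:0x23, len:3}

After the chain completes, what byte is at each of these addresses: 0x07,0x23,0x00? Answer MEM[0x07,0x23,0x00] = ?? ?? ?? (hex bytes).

  after D0: wrote 4B at 0x26 = 72eb5373
  after D1: wrote 4B at 0x00 = 4c0c73dd
  after D2: wrote 3B at 0x03 = 637e0c
  after D3: wrote 4B at 0x26 = 0cf0429b
  after D4: wrote 3B at 0x23 = 0c73dd
query mem[0x07]=0xdd, mem[0x23]=0x0c, mem[0x00]=0x4c

MEM[0x07,0x23,0x00] = dd 0c 4c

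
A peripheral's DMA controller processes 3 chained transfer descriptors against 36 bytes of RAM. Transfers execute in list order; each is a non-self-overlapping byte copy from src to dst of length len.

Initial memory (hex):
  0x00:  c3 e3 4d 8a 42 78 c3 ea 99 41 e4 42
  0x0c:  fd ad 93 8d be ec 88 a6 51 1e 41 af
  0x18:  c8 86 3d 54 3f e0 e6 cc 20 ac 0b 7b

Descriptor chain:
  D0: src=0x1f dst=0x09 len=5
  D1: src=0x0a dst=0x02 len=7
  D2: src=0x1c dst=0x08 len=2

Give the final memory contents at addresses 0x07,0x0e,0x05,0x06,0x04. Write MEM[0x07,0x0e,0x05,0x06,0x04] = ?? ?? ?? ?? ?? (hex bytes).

#0 dst[0x09+5] := {0xcc,0x20,0xac,0x0b,0x7b}
#1 dst[0x02+7] := {0x20,0xac,0x0b,0x7b,0x93,0x8d,0xbe}
#2 dst[0x08+2] := {0x3f,0xe0}
query mem[0x07]=0x8d, mem[0x0e]=0x93, mem[0x05]=0x7b, mem[0x06]=0x93, mem[0x04]=0x0b

MEM[0x07,0x0e,0x05,0x06,0x04] = 8d 93 7b 93 0b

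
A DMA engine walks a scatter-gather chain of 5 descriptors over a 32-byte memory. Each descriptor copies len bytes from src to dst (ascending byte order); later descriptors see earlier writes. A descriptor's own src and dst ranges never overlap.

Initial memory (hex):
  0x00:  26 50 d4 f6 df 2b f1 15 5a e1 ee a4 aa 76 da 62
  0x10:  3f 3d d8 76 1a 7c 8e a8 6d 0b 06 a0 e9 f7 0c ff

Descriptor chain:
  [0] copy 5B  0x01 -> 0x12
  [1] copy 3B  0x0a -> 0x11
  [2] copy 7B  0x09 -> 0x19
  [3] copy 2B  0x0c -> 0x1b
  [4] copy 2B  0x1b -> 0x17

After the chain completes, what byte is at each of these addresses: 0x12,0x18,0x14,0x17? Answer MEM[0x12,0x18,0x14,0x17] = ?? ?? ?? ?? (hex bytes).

  after D0: wrote 5B at 0x12 = 50d4f6df2b
  after D1: wrote 3B at 0x11 = eea4aa
  after D2: wrote 7B at 0x19 = e1eea4aa76da62
  after D3: wrote 2B at 0x1b = aa76
  after D4: wrote 2B at 0x17 = aa76
query mem[0x12]=0xa4, mem[0x18]=0x76, mem[0x14]=0xf6, mem[0x17]=0xaa

MEM[0x12,0x18,0x14,0x17] = a4 76 f6 aa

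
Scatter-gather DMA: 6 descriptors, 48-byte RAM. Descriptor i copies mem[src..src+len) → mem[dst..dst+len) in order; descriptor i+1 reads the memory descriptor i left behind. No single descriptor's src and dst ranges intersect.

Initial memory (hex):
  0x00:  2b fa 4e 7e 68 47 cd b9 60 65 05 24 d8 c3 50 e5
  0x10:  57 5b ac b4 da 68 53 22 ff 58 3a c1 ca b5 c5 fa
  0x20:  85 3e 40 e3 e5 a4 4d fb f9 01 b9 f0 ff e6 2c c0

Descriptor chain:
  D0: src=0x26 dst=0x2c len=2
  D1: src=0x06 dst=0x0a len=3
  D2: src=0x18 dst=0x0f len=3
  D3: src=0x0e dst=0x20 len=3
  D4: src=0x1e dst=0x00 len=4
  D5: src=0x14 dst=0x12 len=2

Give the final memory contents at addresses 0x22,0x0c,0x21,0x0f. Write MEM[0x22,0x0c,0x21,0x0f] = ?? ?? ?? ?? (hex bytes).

MEM[0x22,0x0c,0x21,0x0f] = 58 60 ff ff

D0: mem[0x2c..0x2d] <- [4d fb]
D1: mem[0x0a..0x0c] <- [cd b9 60]
D2: mem[0x0f..0x11] <- [ff 58 3a]
D3: mem[0x20..0x22] <- [50 ff 58]
D4: mem[0x00..0x03] <- [c5 fa 50 ff]
D5: mem[0x12..0x13] <- [da 68]
query mem[0x22]=0x58, mem[0x0c]=0x60, mem[0x21]=0xff, mem[0x0f]=0xff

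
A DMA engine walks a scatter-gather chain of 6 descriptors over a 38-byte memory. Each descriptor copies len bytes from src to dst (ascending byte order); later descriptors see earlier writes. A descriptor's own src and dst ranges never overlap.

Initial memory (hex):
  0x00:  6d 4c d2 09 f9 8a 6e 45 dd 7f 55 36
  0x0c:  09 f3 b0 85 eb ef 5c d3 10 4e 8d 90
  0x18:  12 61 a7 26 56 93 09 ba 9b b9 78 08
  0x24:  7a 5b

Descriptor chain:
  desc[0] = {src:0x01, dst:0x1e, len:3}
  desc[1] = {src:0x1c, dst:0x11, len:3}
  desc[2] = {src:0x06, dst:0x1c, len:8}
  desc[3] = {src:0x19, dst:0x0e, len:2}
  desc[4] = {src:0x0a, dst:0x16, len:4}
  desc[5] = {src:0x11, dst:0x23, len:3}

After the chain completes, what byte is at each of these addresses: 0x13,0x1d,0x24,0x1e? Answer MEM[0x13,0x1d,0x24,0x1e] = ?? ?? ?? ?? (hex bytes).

  after D0: wrote 3B at 0x1e = 4cd209
  after D1: wrote 3B at 0x11 = 56934c
  after D2: wrote 8B at 0x1c = 6e45dd7f553609f3
  after D3: wrote 2B at 0x0e = 61a7
  after D4: wrote 4B at 0x16 = 553609f3
  after D5: wrote 3B at 0x23 = 56934c
query mem[0x13]=0x4c, mem[0x1d]=0x45, mem[0x24]=0x93, mem[0x1e]=0xdd

MEM[0x13,0x1d,0x24,0x1e] = 4c 45 93 dd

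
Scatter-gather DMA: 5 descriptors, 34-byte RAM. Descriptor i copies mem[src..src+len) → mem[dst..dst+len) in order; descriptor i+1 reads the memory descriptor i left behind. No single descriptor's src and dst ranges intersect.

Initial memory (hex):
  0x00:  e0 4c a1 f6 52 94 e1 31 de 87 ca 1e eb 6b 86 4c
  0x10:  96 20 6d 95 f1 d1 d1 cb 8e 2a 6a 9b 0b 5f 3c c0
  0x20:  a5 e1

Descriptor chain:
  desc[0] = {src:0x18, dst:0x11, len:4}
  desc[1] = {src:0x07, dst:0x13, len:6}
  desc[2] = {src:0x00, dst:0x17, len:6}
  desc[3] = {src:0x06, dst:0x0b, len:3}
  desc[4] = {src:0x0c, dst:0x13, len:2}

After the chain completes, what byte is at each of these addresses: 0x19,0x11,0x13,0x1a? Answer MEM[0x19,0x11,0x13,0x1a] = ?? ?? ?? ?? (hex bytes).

MEM[0x19,0x11,0x13,0x1a] = a1 8e 31 f6

D0: mem[0x11..0x14] <- [8e 2a 6a 9b]
D1: mem[0x13..0x18] <- [31 de 87 ca 1e eb]
D2: mem[0x17..0x1c] <- [e0 4c a1 f6 52 94]
D3: mem[0x0b..0x0d] <- [e1 31 de]
D4: mem[0x13..0x14] <- [31 de]
query mem[0x19]=0xa1, mem[0x11]=0x8e, mem[0x13]=0x31, mem[0x1a]=0xf6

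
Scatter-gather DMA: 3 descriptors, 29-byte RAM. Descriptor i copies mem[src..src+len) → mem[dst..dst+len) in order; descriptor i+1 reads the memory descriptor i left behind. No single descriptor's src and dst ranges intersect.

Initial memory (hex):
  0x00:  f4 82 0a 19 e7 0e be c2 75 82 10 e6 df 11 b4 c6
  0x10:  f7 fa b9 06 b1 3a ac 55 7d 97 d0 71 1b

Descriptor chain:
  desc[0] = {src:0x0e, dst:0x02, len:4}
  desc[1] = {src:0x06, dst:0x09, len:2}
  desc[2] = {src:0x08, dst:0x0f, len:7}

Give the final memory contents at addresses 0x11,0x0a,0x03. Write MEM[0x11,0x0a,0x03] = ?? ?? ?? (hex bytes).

  after D0: wrote 4B at 0x02 = b4c6f7fa
  after D1: wrote 2B at 0x09 = bec2
  after D2: wrote 7B at 0x0f = 75bec2e6df11b4
query mem[0x11]=0xc2, mem[0x0a]=0xc2, mem[0x03]=0xc6

MEM[0x11,0x0a,0x03] = c2 c2 c6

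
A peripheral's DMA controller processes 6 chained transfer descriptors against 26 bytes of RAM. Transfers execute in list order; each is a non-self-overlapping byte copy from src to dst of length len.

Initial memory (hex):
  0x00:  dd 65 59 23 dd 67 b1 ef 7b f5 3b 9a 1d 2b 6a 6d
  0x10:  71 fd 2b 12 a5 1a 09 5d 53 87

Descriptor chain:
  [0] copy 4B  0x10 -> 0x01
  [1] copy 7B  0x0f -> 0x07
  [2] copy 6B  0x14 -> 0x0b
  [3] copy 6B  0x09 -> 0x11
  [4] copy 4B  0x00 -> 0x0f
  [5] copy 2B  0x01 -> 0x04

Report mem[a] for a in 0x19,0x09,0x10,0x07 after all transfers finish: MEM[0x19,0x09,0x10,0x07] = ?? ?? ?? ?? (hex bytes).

D0: mem[0x01..0x04] <- [71 fd 2b 12]
D1: mem[0x07..0x0d] <- [6d 71 fd 2b 12 a5 1a]
D2: mem[0x0b..0x10] <- [a5 1a 09 5d 53 87]
D3: mem[0x11..0x16] <- [fd 2b a5 1a 09 5d]
D4: mem[0x0f..0x12] <- [dd 71 fd 2b]
D5: mem[0x04..0x05] <- [71 fd]
query mem[0x19]=0x87, mem[0x09]=0xfd, mem[0x10]=0x71, mem[0x07]=0x6d

MEM[0x19,0x09,0x10,0x07] = 87 fd 71 6d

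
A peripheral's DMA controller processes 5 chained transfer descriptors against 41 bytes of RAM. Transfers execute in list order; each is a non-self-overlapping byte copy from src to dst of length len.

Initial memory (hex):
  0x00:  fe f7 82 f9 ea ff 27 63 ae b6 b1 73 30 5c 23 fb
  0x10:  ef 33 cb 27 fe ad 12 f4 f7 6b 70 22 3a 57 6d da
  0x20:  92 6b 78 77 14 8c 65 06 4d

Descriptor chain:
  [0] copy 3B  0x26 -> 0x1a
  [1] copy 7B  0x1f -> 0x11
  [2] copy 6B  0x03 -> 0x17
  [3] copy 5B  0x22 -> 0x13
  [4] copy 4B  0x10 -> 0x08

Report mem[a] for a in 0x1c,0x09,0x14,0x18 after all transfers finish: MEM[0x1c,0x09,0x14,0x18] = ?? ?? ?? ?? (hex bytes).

MEM[0x1c,0x09,0x14,0x18] = ae da 77 ea

D0: mem[0x1a..0x1c] <- [65 06 4d]
D1: mem[0x11..0x17] <- [da 92 6b 78 77 14 8c]
D2: mem[0x17..0x1c] <- [f9 ea ff 27 63 ae]
D3: mem[0x13..0x17] <- [78 77 14 8c 65]
D4: mem[0x08..0x0b] <- [ef da 92 78]
query mem[0x1c]=0xae, mem[0x09]=0xda, mem[0x14]=0x77, mem[0x18]=0xea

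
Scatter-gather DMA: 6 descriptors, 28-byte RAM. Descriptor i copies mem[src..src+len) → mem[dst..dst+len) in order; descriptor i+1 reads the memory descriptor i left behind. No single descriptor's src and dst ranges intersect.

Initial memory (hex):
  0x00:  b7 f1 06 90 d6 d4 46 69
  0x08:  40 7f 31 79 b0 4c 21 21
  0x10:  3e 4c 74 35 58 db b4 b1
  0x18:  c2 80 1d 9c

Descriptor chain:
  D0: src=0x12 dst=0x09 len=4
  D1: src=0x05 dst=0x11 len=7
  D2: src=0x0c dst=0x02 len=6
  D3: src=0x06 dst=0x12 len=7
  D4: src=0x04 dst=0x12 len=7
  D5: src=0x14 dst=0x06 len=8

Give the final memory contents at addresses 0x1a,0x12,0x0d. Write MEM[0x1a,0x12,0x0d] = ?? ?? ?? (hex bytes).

MEM[0x1a,0x12,0x0d] = 1d 21 9c

D0: mem[0x09..0x0c] <- [74 35 58 db]
D1: mem[0x11..0x17] <- [d4 46 69 40 74 35 58]
D2: mem[0x02..0x07] <- [db 4c 21 21 3e d4]
D3: mem[0x12..0x18] <- [3e d4 40 74 35 58 db]
D4: mem[0x12..0x18] <- [21 21 3e d4 40 74 35]
D5: mem[0x06..0x0d] <- [3e d4 40 74 35 80 1d 9c]
query mem[0x1a]=0x1d, mem[0x12]=0x21, mem[0x0d]=0x9c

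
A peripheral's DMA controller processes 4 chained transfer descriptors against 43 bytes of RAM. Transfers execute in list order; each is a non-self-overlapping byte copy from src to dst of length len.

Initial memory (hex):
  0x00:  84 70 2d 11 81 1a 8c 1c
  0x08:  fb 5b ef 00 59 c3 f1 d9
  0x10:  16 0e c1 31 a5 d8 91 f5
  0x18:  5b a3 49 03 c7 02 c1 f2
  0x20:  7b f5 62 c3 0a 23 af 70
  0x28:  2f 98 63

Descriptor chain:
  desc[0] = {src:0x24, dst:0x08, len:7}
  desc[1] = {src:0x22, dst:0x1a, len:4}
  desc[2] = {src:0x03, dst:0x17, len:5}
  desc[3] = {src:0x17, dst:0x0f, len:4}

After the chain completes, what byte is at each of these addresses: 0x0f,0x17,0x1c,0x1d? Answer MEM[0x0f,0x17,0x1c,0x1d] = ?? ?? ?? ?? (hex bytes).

MEM[0x0f,0x17,0x1c,0x1d] = 11 11 0a 23

#0 dst[0x08+7] := {0x0a,0x23,0xaf,0x70,0x2f,0x98,0x63}
#1 dst[0x1a+4] := {0x62,0xc3,0x0a,0x23}
#2 dst[0x17+5] := {0x11,0x81,0x1a,0x8c,0x1c}
#3 dst[0x0f+4] := {0x11,0x81,0x1a,0x8c}
query mem[0x0f]=0x11, mem[0x17]=0x11, mem[0x1c]=0x0a, mem[0x1d]=0x23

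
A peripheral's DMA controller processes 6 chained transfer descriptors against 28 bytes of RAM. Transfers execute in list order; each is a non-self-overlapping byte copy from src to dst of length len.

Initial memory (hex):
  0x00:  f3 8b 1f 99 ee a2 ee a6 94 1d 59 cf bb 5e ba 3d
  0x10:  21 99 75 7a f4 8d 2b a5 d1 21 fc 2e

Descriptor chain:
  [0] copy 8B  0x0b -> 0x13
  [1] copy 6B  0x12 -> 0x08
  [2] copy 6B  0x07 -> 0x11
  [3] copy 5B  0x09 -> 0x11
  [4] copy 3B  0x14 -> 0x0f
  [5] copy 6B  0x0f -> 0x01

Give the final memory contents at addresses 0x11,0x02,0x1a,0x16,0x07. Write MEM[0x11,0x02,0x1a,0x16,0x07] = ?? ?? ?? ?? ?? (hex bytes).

[0] 0x0b->0x13 len=8 : cf bb 5e ba 3d 21 99 75
[1] 0x12->0x08 len=6 : 75 cf bb 5e ba 3d
[2] 0x07->0x11 len=6 : a6 75 cf bb 5e ba
[3] 0x09->0x11 len=5 : cf bb 5e ba 3d
[4] 0x14->0x0f len=3 : ba 3d ba
[5] 0x0f->0x01 len=6 : ba 3d ba bb 5e ba
query mem[0x11]=0xba, mem[0x02]=0x3d, mem[0x1a]=0x75, mem[0x16]=0xba, mem[0x07]=0xa6

MEM[0x11,0x02,0x1a,0x16,0x07] = ba 3d 75 ba a6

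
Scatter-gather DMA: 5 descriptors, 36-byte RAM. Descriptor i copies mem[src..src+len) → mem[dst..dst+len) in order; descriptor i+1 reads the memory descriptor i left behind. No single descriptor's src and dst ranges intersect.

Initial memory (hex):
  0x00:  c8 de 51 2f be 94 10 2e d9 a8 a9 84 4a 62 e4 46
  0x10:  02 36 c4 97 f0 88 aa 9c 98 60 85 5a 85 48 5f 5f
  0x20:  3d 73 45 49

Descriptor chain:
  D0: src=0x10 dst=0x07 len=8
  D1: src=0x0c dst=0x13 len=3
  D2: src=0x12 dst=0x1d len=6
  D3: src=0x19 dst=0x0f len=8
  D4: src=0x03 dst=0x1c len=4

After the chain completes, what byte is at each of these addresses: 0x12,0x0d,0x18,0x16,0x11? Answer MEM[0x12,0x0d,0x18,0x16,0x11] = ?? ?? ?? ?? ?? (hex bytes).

MEM[0x12,0x0d,0x18,0x16,0x11] = 85 aa 98 9c 5a

D0: mem[0x07..0x0e] <- [02 36 c4 97 f0 88 aa 9c]
D1: mem[0x13..0x15] <- [88 aa 9c]
D2: mem[0x1d..0x22] <- [c4 88 aa 9c aa 9c]
D3: mem[0x0f..0x16] <- [60 85 5a 85 c4 88 aa 9c]
D4: mem[0x1c..0x1f] <- [2f be 94 10]
query mem[0x12]=0x85, mem[0x0d]=0xaa, mem[0x18]=0x98, mem[0x16]=0x9c, mem[0x11]=0x5a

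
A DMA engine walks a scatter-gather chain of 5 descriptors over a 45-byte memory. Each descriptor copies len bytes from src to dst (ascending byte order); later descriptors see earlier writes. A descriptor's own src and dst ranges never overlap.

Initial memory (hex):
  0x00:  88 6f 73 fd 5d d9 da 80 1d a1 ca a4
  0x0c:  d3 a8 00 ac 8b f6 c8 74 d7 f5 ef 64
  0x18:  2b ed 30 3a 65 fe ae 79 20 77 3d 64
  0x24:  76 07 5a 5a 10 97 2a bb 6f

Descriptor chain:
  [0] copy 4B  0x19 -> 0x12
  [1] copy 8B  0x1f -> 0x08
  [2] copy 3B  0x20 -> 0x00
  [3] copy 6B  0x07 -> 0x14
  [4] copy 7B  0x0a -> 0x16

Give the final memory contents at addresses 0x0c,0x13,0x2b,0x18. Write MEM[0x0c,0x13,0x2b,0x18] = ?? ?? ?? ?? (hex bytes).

  after D0: wrote 4B at 0x12 = ed303a65
  after D1: wrote 8B at 0x08 = 7920773d6476075a
  after D2: wrote 3B at 0x00 = 20773d
  after D3: wrote 6B at 0x14 = 807920773d64
  after D4: wrote 7B at 0x16 = 773d6476075a8b
query mem[0x0c]=0x64, mem[0x13]=0x30, mem[0x2b]=0xbb, mem[0x18]=0x64

MEM[0x0c,0x13,0x2b,0x18] = 64 30 bb 64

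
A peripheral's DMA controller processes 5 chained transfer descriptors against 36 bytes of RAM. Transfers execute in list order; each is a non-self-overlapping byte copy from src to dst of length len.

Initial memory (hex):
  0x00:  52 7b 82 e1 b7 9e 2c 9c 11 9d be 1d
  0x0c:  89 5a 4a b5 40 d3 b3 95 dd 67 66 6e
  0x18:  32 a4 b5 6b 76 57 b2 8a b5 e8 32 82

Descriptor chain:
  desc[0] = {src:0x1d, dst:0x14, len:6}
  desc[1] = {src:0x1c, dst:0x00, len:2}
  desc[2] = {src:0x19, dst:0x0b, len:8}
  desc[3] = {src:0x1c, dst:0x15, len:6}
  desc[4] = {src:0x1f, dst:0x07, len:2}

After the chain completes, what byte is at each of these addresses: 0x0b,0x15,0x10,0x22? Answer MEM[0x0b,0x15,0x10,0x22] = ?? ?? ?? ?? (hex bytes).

MEM[0x0b,0x15,0x10,0x22] = 32 76 b2 32

#0 dst[0x14+6] := {0x57,0xb2,0x8a,0xb5,0xe8,0x32}
#1 dst[0x00+2] := {0x76,0x57}
#2 dst[0x0b+8] := {0x32,0xb5,0x6b,0x76,0x57,0xb2,0x8a,0xb5}
#3 dst[0x15+6] := {0x76,0x57,0xb2,0x8a,0xb5,0xe8}
#4 dst[0x07+2] := {0x8a,0xb5}
query mem[0x0b]=0x32, mem[0x15]=0x76, mem[0x10]=0xb2, mem[0x22]=0x32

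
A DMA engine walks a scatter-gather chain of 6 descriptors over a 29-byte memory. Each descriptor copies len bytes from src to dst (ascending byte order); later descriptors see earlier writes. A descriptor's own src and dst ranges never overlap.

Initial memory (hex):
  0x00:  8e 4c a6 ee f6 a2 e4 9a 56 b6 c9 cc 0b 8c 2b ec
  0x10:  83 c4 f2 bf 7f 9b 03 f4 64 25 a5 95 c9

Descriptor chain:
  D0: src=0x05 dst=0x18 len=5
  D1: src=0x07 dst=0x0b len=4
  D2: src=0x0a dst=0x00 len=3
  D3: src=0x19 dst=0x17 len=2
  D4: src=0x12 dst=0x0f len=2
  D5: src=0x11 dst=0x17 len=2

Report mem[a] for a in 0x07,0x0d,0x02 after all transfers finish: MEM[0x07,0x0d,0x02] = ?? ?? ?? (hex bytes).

#0 dst[0x18+5] := {0xa2,0xe4,0x9a,0x56,0xb6}
#1 dst[0x0b+4] := {0x9a,0x56,0xb6,0xc9}
#2 dst[0x00+3] := {0xc9,0x9a,0x56}
#3 dst[0x17+2] := {0xe4,0x9a}
#4 dst[0x0f+2] := {0xf2,0xbf}
#5 dst[0x17+2] := {0xc4,0xf2}
query mem[0x07]=0x9a, mem[0x0d]=0xb6, mem[0x02]=0x56

MEM[0x07,0x0d,0x02] = 9a b6 56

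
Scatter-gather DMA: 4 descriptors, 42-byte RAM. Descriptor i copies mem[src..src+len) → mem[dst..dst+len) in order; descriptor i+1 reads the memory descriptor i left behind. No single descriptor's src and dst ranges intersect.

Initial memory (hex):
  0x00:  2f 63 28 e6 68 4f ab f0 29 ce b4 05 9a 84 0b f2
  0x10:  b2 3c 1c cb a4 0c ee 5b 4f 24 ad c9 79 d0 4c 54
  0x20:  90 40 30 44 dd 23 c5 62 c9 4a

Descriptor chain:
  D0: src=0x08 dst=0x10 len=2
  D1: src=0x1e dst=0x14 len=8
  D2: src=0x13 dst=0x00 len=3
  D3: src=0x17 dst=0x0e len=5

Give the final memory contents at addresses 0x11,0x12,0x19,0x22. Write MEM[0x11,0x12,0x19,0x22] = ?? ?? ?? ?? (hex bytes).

MEM[0x11,0x12,0x19,0x22] = dd 23 44 30

D0: mem[0x10..0x11] <- [29 ce]
D1: mem[0x14..0x1b] <- [4c 54 90 40 30 44 dd 23]
D2: mem[0x00..0x02] <- [cb 4c 54]
D3: mem[0x0e..0x12] <- [40 30 44 dd 23]
query mem[0x11]=0xdd, mem[0x12]=0x23, mem[0x19]=0x44, mem[0x22]=0x30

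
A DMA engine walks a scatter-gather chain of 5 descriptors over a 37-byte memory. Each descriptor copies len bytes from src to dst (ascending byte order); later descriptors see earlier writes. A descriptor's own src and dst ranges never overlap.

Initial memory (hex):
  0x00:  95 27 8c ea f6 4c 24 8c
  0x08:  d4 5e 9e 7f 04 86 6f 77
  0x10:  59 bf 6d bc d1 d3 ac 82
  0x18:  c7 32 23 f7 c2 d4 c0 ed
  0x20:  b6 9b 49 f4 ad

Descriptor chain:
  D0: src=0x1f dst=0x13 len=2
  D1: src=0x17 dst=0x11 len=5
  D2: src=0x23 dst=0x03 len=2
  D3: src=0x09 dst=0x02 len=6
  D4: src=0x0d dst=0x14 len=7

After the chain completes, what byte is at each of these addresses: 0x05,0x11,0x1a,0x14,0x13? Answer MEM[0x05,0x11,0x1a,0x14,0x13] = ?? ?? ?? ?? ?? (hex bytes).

MEM[0x05,0x11,0x1a,0x14,0x13] = 04 82 32 86 32

  after D0: wrote 2B at 0x13 = edb6
  after D1: wrote 5B at 0x11 = 82c73223f7
  after D2: wrote 2B at 0x03 = f4ad
  after D3: wrote 6B at 0x02 = 5e9e7f04866f
  after D4: wrote 7B at 0x14 = 866f775982c732
query mem[0x05]=0x04, mem[0x11]=0x82, mem[0x1a]=0x32, mem[0x14]=0x86, mem[0x13]=0x32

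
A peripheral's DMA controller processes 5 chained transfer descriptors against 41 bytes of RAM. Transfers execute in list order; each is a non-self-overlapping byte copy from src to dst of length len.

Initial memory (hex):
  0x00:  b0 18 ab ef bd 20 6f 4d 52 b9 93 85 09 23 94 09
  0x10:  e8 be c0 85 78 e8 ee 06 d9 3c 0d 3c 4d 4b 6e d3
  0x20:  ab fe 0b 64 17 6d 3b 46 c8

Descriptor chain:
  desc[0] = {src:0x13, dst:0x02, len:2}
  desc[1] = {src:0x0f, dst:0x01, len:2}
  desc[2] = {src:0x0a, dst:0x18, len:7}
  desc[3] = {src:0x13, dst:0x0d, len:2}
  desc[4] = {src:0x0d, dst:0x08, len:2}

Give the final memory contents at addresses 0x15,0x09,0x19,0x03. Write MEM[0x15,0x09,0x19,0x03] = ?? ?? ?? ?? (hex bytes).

[0] 0x13->0x02 len=2 : 85 78
[1] 0x0f->0x01 len=2 : 09 e8
[2] 0x0a->0x18 len=7 : 93 85 09 23 94 09 e8
[3] 0x13->0x0d len=2 : 85 78
[4] 0x0d->0x08 len=2 : 85 78
query mem[0x15]=0xe8, mem[0x09]=0x78, mem[0x19]=0x85, mem[0x03]=0x78

MEM[0x15,0x09,0x19,0x03] = e8 78 85 78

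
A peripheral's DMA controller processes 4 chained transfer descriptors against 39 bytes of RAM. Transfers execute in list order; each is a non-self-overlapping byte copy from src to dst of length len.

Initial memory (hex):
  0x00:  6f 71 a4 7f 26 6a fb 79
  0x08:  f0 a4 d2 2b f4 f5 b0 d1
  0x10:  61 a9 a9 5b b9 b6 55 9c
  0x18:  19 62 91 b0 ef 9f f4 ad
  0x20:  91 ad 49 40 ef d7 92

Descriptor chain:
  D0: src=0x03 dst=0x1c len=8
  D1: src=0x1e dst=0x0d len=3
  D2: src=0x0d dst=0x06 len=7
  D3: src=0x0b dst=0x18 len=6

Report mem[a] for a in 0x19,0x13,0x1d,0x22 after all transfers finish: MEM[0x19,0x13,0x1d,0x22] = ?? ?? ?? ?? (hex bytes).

D0: mem[0x1c..0x23] <- [7f 26 6a fb 79 f0 a4 d2]
D1: mem[0x0d..0x0f] <- [6a fb 79]
D2: mem[0x06..0x0c] <- [6a fb 79 61 a9 a9 5b]
D3: mem[0x18..0x1d] <- [a9 5b 6a fb 79 61]
query mem[0x19]=0x5b, mem[0x13]=0x5b, mem[0x1d]=0x61, mem[0x22]=0xa4

MEM[0x19,0x13,0x1d,0x22] = 5b 5b 61 a4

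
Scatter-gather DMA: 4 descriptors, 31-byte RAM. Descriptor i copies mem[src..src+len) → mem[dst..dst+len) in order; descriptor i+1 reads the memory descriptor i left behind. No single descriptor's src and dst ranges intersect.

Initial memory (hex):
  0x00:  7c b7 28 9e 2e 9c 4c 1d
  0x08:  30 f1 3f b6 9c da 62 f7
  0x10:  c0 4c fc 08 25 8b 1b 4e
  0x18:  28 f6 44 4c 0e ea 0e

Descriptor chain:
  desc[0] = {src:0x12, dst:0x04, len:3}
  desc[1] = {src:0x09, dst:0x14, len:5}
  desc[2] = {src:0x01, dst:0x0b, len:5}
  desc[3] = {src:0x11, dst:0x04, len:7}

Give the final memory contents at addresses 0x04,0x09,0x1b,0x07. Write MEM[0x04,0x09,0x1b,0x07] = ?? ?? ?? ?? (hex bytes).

D0: mem[0x04..0x06] <- [fc 08 25]
D1: mem[0x14..0x18] <- [f1 3f b6 9c da]
D2: mem[0x0b..0x0f] <- [b7 28 9e fc 08]
D3: mem[0x04..0x0a] <- [4c fc 08 f1 3f b6 9c]
query mem[0x04]=0x4c, mem[0x09]=0xb6, mem[0x1b]=0x4c, mem[0x07]=0xf1

MEM[0x04,0x09,0x1b,0x07] = 4c b6 4c f1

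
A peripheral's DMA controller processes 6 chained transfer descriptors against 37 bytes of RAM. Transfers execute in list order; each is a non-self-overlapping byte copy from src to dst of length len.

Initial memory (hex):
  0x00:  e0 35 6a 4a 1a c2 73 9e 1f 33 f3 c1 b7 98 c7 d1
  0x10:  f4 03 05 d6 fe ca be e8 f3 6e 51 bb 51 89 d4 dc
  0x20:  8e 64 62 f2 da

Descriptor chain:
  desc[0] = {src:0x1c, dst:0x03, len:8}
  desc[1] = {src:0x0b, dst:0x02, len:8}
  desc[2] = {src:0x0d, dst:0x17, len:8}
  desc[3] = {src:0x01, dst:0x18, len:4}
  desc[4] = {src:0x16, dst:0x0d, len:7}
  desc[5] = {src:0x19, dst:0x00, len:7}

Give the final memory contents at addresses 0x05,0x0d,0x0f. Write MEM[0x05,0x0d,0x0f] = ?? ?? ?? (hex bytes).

D0: mem[0x03..0x0a] <- [51 89 d4 dc 8e 64 62 f2]
D1: mem[0x02..0x09] <- [c1 b7 98 c7 d1 f4 03 05]
D2: mem[0x17..0x1e] <- [98 c7 d1 f4 03 05 d6 fe]
D3: mem[0x18..0x1b] <- [35 c1 b7 98]
D4: mem[0x0d..0x13] <- [be 98 35 c1 b7 98 05]
D5: mem[0x00..0x06] <- [c1 b7 98 05 d6 fe dc]
query mem[0x05]=0xfe, mem[0x0d]=0xbe, mem[0x0f]=0x35

MEM[0x05,0x0d,0x0f] = fe be 35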